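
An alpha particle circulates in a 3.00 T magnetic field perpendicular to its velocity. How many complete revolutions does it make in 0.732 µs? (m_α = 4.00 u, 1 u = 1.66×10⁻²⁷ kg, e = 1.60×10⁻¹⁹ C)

T = 2πm/(qB) = 2π(6.64×10^-27) / [(2×1.60×10^-19)(3.00)] = 4.3459×10^-8 s.
N = t/T = 7.32×10^-7 / 4.3459×10^-8 ≈ 16.84, so 16 complete revolutions.

N = 16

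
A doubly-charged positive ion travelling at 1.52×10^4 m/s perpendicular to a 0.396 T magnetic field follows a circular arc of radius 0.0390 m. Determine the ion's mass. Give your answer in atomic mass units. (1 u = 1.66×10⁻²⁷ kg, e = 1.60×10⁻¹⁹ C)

m ≈ 196 u

qvB = mv²/r ⇒ m = qBr/v.
m = (2×1.60×10^-19)(0.396)(0.0390) / (1.52×10^4) = 3.25×10^-25 kg = 196 u.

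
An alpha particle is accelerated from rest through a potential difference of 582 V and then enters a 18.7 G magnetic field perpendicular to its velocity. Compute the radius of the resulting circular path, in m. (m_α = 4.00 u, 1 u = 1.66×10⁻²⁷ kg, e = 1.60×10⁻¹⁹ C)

r ≈ 2.63 m

The kinetic energy gained is K = qV = (2×1.60×10^-19)(582) = 1.86×10^-16 J.
v = √(2K/m) = 2.37×10^5 m/s.
r = mv/(qB) = (6.64×10^-27)(2.37×10^5) / [(2×1.60×10^-19)(1.87×10^-3)] = 2.63 m.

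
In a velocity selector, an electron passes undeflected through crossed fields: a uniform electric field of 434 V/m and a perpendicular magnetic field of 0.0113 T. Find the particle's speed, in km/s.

v ≈ 38.4 km/s

For zero net force, qE = qvB, so v = E/B.
v = (434) / (0.0113) = 3.84×10^4 m/s.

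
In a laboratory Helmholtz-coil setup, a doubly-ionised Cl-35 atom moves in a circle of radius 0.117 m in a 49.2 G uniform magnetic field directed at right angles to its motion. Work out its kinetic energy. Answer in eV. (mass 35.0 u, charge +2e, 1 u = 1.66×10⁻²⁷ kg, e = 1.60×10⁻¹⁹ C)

v = qBr/m = (2×1.60×10^-19)(4.92×10^-3)(0.117) / (5.81×10^-26) = 3170 m/s.
K = ½mv² = 0.5·(5.81×10^-26)·(3170)² = 2.92×10^-19 J = 1.83 eV.

K ≈ 1.83 eV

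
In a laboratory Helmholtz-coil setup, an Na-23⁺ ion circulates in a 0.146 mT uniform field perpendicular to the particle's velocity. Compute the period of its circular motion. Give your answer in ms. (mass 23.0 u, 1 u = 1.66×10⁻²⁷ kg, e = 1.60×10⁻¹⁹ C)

The cyclotron period is independent of speed: T = 2πm/(qB).
T = 2π(3.82×10^-26) / [(1×1.60×10^-19)(1.46×10^-4)] = 0.0103 s.

T ≈ 10.3 ms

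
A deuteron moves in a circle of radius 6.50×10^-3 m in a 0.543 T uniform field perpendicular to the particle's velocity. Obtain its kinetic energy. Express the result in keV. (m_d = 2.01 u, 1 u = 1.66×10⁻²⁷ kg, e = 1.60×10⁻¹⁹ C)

v = qBr/m = (1×1.60×10^-19)(0.543)(6.50×10^-3) / (3.34×10^-27) = 1.69×10^5 m/s.
K = ½mv² = 0.5·(3.34×10^-27)·(1.69×10^5)² = 4.78×10^-17 J = 0.299 keV.

K ≈ 0.299 keV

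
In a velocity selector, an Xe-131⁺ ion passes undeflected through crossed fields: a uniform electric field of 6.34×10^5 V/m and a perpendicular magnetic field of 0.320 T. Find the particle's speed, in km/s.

v ≈ 1980 km/s

For zero net force, qE = qvB, so v = E/B.
v = (6.34×10^5) / (0.320) = 1.98×10^6 m/s.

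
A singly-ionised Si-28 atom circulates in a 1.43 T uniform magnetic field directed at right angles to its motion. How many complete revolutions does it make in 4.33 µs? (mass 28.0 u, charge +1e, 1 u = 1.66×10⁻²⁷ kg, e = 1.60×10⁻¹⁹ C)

N = 3

T = 2πm/(qB) = 2π(4.648×10^-26) / [(1×1.60×10^-19)(1.43)] = 1.2764×10^-6 s.
N = t/T = 4.33×10^-6 / 1.2764×10^-6 ≈ 3.39, so 3 complete revolutions.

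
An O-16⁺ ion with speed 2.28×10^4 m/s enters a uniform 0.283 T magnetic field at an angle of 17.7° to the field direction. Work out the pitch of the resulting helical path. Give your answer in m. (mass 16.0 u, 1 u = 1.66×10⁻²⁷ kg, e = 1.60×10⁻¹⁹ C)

The velocity component along B is v∥ = v cos17.7° = 2.17×10^4 m/s.
The cyclotron period T = 2πm/(qB) = 3.69×10^-6 s is set by m, q, B alone.
Pitch = v∥·T = (2.17×10^4)(3.69×10^-6) = 0.0801 m.

pitch ≈ 0.0801 m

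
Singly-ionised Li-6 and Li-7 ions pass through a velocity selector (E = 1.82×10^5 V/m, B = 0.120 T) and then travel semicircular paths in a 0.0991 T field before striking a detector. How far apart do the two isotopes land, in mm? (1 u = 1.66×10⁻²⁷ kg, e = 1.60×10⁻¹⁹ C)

Δd ≈ 318 mm

Both emerge at v = E/B₁ = 1.52×10^6 m/s.
r = mv/(qB₂), so r₁ = 0.9527 m and r₂ = 1.111 m, giving Δr = 0.159 m.
After a semicircle each ion lands a diameter 2r from the entry slit, so the separation is 2Δr = 0.318 m.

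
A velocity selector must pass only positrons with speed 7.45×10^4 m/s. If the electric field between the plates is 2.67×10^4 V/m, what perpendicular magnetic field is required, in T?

qE = qvB ⇒ B = E/v = (2.67×10^4) / (7.45×10^4) = 0.358 T.

B ≈ 0.358 T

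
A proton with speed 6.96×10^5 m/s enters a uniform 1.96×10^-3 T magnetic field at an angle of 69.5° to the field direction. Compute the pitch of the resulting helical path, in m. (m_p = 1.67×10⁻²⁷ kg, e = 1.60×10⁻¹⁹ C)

pitch ≈ 8.16 m

The velocity component along B is v∥ = v cos69.5° = 2.44×10^5 m/s.
The cyclotron period T = 2πm/(qB) = 3.35×10^-5 s is set by m, q, B alone.
Pitch = v∥·T = (2.44×10^5)(3.35×10^-5) = 8.16 m.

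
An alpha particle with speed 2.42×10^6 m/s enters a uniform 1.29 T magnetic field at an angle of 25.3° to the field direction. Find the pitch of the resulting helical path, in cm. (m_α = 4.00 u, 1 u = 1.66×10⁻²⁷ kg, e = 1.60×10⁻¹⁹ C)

The velocity component along B is v∥ = v cos25.3° = 2.19×10^6 m/s.
The cyclotron period T = 2πm/(qB) = 1.01×10^-7 s is set by m, q, B alone.
Pitch = v∥·T = (2.19×10^6)(1.01×10^-7) = 0.221 m.

pitch ≈ 22.1 cm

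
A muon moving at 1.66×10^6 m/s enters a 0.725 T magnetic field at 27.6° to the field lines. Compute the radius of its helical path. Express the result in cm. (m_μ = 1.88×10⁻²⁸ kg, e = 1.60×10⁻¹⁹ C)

Only the perpendicular component v⊥ = v sin27.6° = 7.69×10^5 m/s is bent by the field.
r = m v⊥ /(qB) = (1.88×10^-28)(7.69×10^5) / [(1×1.60×10^-19)(0.725)] = 1.25×10^-3 m.

r ≈ 0.125 cm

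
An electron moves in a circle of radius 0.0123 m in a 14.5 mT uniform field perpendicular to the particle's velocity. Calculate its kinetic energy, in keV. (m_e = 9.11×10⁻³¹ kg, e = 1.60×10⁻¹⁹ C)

v = qBr/m = (1×1.60×10^-19)(0.0145)(0.0123) / (9.11×10^-31) = 3.13×10^7 m/s.
K = ½mv² = 0.5·(9.11×10^-31)·(3.13×10^7)² = 4.47×10^-16 J = 2.79 keV.

K ≈ 2.79 keV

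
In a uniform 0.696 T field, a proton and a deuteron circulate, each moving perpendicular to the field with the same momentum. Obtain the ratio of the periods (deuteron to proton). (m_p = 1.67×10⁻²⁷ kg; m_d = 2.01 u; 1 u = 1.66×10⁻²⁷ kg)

ratio ≈ 2.00

T = 2πm/(qB) is independent of speed, so T₂/T₁ = (m₂/q₂)/(m₁/q₁).
T_{deuteron}/T_{proton} = (3.34×10^-27/1e) / (1.67×10^-27/1e) = 2.00.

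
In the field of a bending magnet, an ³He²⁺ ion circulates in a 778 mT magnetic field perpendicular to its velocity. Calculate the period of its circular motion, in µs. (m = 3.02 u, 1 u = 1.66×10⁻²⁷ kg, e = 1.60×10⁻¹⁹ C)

The cyclotron period is independent of speed: T = 2πm/(qB).
T = 2π(5.01×10^-27) / [(2×1.60×10^-19)(0.778)] = 1.27×10^-7 s.

T ≈ 0.127 µs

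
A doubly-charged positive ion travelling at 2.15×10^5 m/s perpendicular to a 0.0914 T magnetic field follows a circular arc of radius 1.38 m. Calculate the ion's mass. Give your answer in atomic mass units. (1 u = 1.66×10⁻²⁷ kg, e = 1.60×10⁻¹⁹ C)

m ≈ 113 u

qvB = mv²/r ⇒ m = qBr/v.
m = (2×1.60×10^-19)(0.0914)(1.38) / (2.15×10^5) = 1.88×10^-25 kg = 113 u.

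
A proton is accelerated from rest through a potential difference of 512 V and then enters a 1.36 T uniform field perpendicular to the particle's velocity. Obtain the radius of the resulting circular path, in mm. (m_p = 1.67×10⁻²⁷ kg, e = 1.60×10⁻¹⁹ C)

r ≈ 2.40 mm

The kinetic energy gained is K = qV = (1×1.60×10^-19)(512) = 8.19×10^-17 J.
v = √(2K/m) = 3.13×10^5 m/s.
r = mv/(qB) = (1.67×10^-27)(3.13×10^5) / [(1×1.60×10^-19)(1.36)] = 2.40×10^-3 m.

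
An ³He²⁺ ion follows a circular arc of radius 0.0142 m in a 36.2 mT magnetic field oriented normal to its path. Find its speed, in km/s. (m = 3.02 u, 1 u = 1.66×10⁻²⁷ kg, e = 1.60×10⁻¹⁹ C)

From qvB = mv²/r, v = qBr/m.
v = (2×1.60×10^-19)(0.0362)(0.0142) / (5.01×10^-27) = 3.28×10^4 m/s.

v ≈ 32.8 km/s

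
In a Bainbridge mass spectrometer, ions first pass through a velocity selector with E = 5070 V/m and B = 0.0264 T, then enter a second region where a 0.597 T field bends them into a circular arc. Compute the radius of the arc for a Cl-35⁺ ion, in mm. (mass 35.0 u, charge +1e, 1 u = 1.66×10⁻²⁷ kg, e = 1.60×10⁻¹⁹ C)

r ≈ 117 mm

The selector passes v = E/B = 5070/0.0264 = 1.92×10^5 m/s.
In the deflection region, r = mv/(qB₂) = (5.81×10^-26)(1.92×10^5) / [(1×1.60×10^-19)(0.597)] = 0.117 m.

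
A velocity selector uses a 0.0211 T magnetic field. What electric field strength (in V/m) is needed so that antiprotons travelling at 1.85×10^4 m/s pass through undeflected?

E ≈ 390 V/m

qE = qvB ⇒ E = vB = (1.85×10^4)(0.0211) = 390 V/m.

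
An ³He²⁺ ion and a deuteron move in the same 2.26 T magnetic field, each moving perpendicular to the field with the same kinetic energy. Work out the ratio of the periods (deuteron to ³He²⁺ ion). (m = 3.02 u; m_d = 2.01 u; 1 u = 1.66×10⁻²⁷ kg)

ratio ≈ 1.33

T = 2πm/(qB) is independent of speed, so T₂/T₁ = (m₂/q₂)/(m₁/q₁).
T_{deuteron}/T_{³He²⁺ ion} = (3.34×10^-27/1e) / (5.01×10^-27/2e) = 1.33.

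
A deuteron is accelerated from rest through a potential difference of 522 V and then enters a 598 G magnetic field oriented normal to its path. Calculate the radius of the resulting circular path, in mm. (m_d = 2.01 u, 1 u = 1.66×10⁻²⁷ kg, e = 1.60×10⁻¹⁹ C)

The kinetic energy gained is K = qV = (1×1.60×10^-19)(522) = 8.35×10^-17 J.
v = √(2K/m) = 2.24×10^5 m/s.
r = mv/(qB) = (3.34×10^-27)(2.24×10^5) / [(1×1.60×10^-19)(0.0598)] = 0.0780 m.

r ≈ 78.0 mm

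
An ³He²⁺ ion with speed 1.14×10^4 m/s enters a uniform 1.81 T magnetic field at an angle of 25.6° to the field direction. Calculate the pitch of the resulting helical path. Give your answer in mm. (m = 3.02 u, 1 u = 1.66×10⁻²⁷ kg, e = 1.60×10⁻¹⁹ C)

The velocity component along B is v∥ = v cos25.6° = 1.03×10^4 m/s.
The cyclotron period T = 2πm/(qB) = 5.44×10^-8 s is set by m, q, B alone.
Pitch = v∥·T = (1.03×10^4)(5.44×10^-8) = 5.59×10^-4 m.

pitch ≈ 0.559 mm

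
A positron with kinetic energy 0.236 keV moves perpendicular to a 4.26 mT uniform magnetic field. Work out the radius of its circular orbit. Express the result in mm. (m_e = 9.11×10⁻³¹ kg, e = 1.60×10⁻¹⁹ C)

Convert the energy: K = 0.236 keV = 3.78×10^-17 J.
v = √(2K/m) = √(2·3.78×10^-17/9.11×10^-31) = 9.10×10^6 m/s.
r = mv/(qB) = (9.11×10^-31)(9.10×10^6) / [(1×1.60×10^-19)(4.26×10^-3)] = 0.0122 m.

r ≈ 12.2 mm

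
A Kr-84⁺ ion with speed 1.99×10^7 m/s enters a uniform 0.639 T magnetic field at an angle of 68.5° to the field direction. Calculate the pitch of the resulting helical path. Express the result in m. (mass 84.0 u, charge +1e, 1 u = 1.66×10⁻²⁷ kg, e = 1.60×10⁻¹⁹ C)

The velocity component along B is v∥ = v cos68.5° = 7.29×10^6 m/s.
The cyclotron period T = 2πm/(qB) = 8.57×10^-6 s is set by m, q, B alone.
Pitch = v∥·T = (7.29×10^6)(8.57×10^-6) = 62.5 m.

pitch ≈ 62.5 m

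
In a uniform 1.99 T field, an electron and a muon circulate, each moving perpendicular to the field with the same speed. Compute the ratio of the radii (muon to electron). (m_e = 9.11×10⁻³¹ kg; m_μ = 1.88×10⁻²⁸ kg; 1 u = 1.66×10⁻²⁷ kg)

ratio ≈ 206

r = mv/(qB) ⇒ at equal v, r ∝ m/q.
r_{muon}/r_{electron} = 206.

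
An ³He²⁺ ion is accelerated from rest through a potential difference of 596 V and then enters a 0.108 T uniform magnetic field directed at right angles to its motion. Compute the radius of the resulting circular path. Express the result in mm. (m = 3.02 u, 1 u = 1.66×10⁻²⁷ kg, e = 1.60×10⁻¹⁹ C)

The kinetic energy gained is K = qV = (2×1.60×10^-19)(596) = 1.91×10^-16 J.
v = √(2K/m) = 2.76×10^5 m/s.
r = mv/(qB) = (5.01×10^-27)(2.76×10^5) / [(2×1.60×10^-19)(0.108)] = 0.0400 m.

r ≈ 40.0 mm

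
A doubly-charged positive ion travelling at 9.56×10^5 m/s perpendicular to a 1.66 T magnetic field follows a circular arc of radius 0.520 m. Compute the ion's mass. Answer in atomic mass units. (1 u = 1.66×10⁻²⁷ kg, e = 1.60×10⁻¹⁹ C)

qvB = mv²/r ⇒ m = qBr/v.
m = (2×1.60×10^-19)(1.66)(0.520) / (9.56×10^5) = 2.89×10^-25 kg = 174 u.

m ≈ 174 u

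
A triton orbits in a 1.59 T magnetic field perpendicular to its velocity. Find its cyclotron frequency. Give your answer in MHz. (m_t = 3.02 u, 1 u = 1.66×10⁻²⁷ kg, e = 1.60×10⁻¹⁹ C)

f = qB/(2πm) = (1×1.60×10^-19)(1.59) / [2π(5.01×10^-27)] = 8.08×10^6 Hz.

f ≈ 8.08 MHz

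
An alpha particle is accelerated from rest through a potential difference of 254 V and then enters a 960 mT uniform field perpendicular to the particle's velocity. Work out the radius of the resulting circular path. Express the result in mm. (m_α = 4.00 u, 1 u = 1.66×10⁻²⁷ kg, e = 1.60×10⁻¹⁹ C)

The kinetic energy gained is K = qV = (2×1.60×10^-19)(254) = 8.13×10^-17 J.
v = √(2K/m) = 1.56×10^5 m/s.
r = mv/(qB) = (6.64×10^-27)(1.56×10^5) / [(2×1.60×10^-19)(0.960)] = 3.38×10^-3 m.

r ≈ 3.38 mm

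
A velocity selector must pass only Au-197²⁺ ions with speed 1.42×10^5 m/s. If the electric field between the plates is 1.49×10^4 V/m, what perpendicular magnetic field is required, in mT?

B ≈ 105 mT

qE = qvB ⇒ B = E/v = (1.49×10^4) / (1.42×10^5) = 0.105 T.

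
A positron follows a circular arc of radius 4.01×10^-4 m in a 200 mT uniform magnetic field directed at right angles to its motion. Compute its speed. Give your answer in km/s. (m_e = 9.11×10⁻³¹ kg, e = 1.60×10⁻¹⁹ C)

v ≈ 14100 km/s

From qvB = mv²/r, v = qBr/m.
v = (1×1.60×10^-19)(0.200)(4.01×10^-4) / (9.11×10^-31) = 1.41×10^7 m/s.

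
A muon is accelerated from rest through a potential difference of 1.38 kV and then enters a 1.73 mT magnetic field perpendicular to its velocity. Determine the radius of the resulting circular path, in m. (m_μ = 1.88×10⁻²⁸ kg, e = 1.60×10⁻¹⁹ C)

The kinetic energy gained is K = qV = (1×1.60×10^-19)(1380) = 2.21×10^-16 J.
v = √(2K/m) = 1.53×10^6 m/s.
r = mv/(qB) = (1.88×10^-28)(1.53×10^6) / [(1×1.60×10^-19)(1.73×10^-3)] = 1.04 m.

r ≈ 1.04 m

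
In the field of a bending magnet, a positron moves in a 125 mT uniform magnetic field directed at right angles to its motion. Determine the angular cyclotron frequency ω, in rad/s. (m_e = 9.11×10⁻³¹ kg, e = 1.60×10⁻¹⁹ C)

ω ≈ 2.20×10^10 rad/s

ω = qB/m = (1×1.60×10^-19)(0.125) / (9.11×10^-31) = 2.20×10^10 rad/s.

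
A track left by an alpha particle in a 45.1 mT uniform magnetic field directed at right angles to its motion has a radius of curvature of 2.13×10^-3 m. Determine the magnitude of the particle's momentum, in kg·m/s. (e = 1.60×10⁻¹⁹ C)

Since qvB = mv²/r, the momentum p = mv = qBr.
p = (2×1.60×10^-19)(0.0451)(2.13×10^-3) = 3.07×10^-23 kg·m/s.

p ≈ 3.07×10^-23 kg·m/s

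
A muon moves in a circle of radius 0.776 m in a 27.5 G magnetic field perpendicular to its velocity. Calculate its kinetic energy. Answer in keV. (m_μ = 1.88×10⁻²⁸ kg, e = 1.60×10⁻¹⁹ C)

v = qBr/m = (1×1.60×10^-19)(2.75×10^-3)(0.776) / (1.88×10^-28) = 1.82×10^6 m/s.
K = ½mv² = 0.5·(1.88×10^-28)·(1.82×10^6)² = 3.10×10^-16 J = 1.94 keV.

K ≈ 1.94 keV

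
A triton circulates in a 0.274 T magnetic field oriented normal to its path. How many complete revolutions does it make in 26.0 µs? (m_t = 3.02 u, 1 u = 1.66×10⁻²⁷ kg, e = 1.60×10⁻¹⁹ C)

T = 2πm/(qB) = 2π(5.0132×10^-27) / [(1×1.60×10^-19)(0.274)] = 7.1850×10^-7 s.
N = t/T = 2.60×10^-5 / 7.1850×10^-7 ≈ 36.19, so 36 complete revolutions.

N = 36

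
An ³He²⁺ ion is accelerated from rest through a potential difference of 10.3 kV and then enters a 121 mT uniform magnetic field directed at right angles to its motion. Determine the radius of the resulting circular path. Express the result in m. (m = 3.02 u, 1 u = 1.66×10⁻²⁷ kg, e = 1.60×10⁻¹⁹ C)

The kinetic energy gained is K = qV = (2×1.60×10^-19)(1.03×10^4) = 3.30×10^-15 J.
v = √(2K/m) = 1.15×10^6 m/s.
r = mv/(qB) = (5.01×10^-27)(1.15×10^6) / [(2×1.60×10^-19)(0.121)] = 0.148 m.

r ≈ 0.148 m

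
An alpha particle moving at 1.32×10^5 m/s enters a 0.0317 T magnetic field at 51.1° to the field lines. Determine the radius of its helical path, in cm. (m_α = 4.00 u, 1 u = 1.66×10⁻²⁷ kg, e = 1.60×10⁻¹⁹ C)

Only the perpendicular component v⊥ = v sin51.1° = 1.03×10^5 m/s is bent by the field.
r = m v⊥ /(qB) = (6.64×10^-27)(1.03×10^5) / [(2×1.60×10^-19)(0.0317)] = 0.0672 m.

r ≈ 6.72 cm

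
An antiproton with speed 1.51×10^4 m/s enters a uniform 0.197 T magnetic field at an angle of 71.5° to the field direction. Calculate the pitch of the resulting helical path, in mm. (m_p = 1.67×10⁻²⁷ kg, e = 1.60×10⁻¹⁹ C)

The velocity component along B is v∥ = v cos71.5° = 4790 m/s.
The cyclotron period T = 2πm/(qB) = 3.33×10^-7 s is set by m, q, B alone.
Pitch = v∥·T = (4790)(3.33×10^-7) = 1.60×10^-3 m.

pitch ≈ 1.60 mm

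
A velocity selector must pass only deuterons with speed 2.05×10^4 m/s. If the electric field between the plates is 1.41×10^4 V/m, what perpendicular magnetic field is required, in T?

qE = qvB ⇒ B = E/v = (1.41×10^4) / (2.05×10^4) = 0.688 T.

B ≈ 0.688 T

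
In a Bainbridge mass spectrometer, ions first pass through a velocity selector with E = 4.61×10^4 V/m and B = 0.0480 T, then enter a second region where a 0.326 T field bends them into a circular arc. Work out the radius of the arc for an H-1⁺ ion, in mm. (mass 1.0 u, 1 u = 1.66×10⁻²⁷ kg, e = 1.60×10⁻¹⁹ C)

r ≈ 30.6 mm

The selector passes v = E/B = 4.61×10^4/0.0480 = 9.60×10^5 m/s.
In the deflection region, r = mv/(qB₂) = (1.66×10^-27)(9.60×10^5) / [(1×1.60×10^-19)(0.326)] = 0.0306 m.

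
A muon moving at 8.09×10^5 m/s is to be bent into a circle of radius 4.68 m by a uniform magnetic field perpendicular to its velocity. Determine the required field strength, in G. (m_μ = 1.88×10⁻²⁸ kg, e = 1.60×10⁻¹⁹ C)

B ≈ 2.03 G

qvB = mv²/r gives B = mv/(qr).
B = (1.88×10^-28)(8.09×10^5) / [(1×1.60×10^-19)(4.68)] = 2.03×10^-4 T.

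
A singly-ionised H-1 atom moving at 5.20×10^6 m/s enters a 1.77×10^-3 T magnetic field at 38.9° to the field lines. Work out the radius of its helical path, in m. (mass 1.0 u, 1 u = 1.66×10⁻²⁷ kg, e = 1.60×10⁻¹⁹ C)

r ≈ 19.1 m

Only the perpendicular component v⊥ = v sin38.9° = 3.27×10^6 m/s is bent by the field.
r = m v⊥ /(qB) = (1.66×10^-27)(3.27×10^6) / [(1×1.60×10^-19)(1.77×10^-3)] = 19.1 m.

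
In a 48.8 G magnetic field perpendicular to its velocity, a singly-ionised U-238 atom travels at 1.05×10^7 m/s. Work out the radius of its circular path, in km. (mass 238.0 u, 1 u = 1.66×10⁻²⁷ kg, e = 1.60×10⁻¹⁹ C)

r ≈ 5.31 km

The magnetic force provides the centripetal force: qvB = mv²/r, so r = mv/(qB).
r = (3.95×10^-25 kg)(1.05×10^7 m/s) / [(1×1.60×10^-19 C)(4.88×10^-3 T)] = 5310 m.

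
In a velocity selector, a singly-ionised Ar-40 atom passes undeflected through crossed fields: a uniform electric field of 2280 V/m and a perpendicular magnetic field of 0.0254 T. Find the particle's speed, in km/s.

v ≈ 89.8 km/s

For zero net force, qE = qvB, so v = E/B.
v = (2280) / (0.0254) = 8.98×10^4 m/s.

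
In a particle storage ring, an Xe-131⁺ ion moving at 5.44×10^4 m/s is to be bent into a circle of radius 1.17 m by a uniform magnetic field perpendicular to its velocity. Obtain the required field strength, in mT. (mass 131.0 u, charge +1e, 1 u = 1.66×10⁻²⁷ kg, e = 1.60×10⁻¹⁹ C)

B ≈ 63.2 mT

qvB = mv²/r gives B = mv/(qr).
B = (2.17×10^-25)(5.44×10^4) / [(1×1.60×10^-19)(1.17)] = 0.0632 T.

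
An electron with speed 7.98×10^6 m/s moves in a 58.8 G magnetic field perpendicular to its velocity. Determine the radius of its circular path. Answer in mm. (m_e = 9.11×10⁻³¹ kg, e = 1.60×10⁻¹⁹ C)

The magnetic force provides the centripetal force: qvB = mv²/r, so r = mv/(qB).
r = (9.11×10^-31 kg)(7.98×10^6 m/s) / [(1×1.60×10^-19 C)(5.88×10^-3 T)] = 7.73×10^-3 m.

r ≈ 7.73 mm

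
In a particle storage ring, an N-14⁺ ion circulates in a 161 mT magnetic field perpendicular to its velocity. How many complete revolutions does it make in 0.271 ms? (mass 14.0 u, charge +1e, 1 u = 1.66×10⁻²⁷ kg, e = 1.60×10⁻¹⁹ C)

T = 2πm/(qB) = 2π(2.324×10^-26) / [(1×1.60×10^-19)(0.161)] = 5.6685×10^-6 s.
N = t/T = 2.71×10^-4 / 5.6685×10^-6 ≈ 47.81, so 47 complete revolutions.

N = 47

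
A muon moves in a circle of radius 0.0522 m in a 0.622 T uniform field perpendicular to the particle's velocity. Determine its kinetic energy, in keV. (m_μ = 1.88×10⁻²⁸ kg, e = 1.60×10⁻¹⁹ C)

v = qBr/m = (1×1.60×10^-19)(0.622)(0.0522) / (1.88×10^-28) = 2.76×10^7 m/s.
K = ½mv² = 0.5·(1.88×10^-28)·(2.76×10^7)² = 7.18×10^-14 J = 449 keV.

K ≈ 449 keV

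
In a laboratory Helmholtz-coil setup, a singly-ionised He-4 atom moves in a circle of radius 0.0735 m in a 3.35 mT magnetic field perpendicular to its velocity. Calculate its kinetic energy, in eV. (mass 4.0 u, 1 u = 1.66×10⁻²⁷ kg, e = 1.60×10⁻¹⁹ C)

v = qBr/m = (1×1.60×10^-19)(3.35×10^-3)(0.0735) / (6.64×10^-27) = 5930 m/s.
K = ½mv² = 0.5·(6.64×10^-27)·(5930)² = 1.17×10^-19 J = 0.730 eV.

K ≈ 0.730 eV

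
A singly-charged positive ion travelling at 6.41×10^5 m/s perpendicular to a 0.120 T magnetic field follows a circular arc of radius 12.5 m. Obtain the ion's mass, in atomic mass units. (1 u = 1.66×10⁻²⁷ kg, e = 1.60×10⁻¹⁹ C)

m ≈ 226 u

qvB = mv²/r ⇒ m = qBr/v.
m = (1×1.60×10^-19)(0.120)(12.5) / (6.41×10^5) = 3.74×10^-25 kg = 226 u.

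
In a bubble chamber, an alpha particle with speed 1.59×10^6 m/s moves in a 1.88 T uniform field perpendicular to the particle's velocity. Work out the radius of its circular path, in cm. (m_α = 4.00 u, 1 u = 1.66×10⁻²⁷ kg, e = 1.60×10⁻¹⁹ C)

r ≈ 1.75 cm

The magnetic force provides the centripetal force: qvB = mv²/r, so r = mv/(qB).
r = (6.64×10^-27 kg)(1.59×10^6 m/s) / [(2×1.60×10^-19 C)(1.88 T)] = 0.0175 m.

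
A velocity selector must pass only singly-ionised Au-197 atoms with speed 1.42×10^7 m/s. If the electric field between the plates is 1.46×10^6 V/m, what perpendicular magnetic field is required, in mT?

qE = qvB ⇒ B = E/v = (1.46×10^6) / (1.42×10^7) = 0.103 T.

B ≈ 103 mT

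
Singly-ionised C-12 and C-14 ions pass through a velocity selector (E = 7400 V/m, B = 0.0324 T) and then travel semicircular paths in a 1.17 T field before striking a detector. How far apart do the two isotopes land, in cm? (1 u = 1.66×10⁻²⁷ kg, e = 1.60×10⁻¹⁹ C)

Both emerge at v = E/B₁ = 2.28×10^5 m/s.
r = mv/(qB₂), so r₁ = 0.02430 m and r₂ = 0.02835 m, giving Δr = 4.05×10^-3 m.
After a semicircle each ion lands a diameter 2r from the entry slit, so the separation is 2Δr = 8.10×10^-3 m.

Δd ≈ 0.810 cm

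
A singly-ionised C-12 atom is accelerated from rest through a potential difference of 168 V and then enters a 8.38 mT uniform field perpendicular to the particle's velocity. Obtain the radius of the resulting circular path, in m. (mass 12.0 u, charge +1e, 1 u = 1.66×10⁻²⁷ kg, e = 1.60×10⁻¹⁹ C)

The kinetic energy gained is K = qV = (1×1.60×10^-19)(168) = 2.69×10^-17 J.
v = √(2K/m) = 5.19×10^4 m/s.
r = mv/(qB) = (1.99×10^-26)(5.19×10^4) / [(1×1.60×10^-19)(8.38×10^-3)] = 0.772 m.

r ≈ 0.772 m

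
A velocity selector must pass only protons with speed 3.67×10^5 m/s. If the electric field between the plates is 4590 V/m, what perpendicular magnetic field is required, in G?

qE = qvB ⇒ B = E/v = (4590) / (3.67×10^5) = 0.0125 T.

B ≈ 125 G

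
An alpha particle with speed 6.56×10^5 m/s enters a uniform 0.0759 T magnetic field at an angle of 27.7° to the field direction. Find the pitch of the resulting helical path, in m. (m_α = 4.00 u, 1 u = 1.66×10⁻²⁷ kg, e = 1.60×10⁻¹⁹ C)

The velocity component along B is v∥ = v cos27.7° = 5.81×10^5 m/s.
The cyclotron period T = 2πm/(qB) = 1.72×10^-6 s is set by m, q, B alone.
Pitch = v∥·T = (5.81×10^5)(1.72×10^-6) = 0.998 m.

pitch ≈ 0.998 m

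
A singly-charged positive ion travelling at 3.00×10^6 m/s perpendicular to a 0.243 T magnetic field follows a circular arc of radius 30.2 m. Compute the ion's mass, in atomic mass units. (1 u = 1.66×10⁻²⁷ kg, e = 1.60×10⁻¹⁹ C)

qvB = mv²/r ⇒ m = qBr/v.
m = (1×1.60×10^-19)(0.243)(30.2) / (3.00×10^6) = 3.91×10^-25 kg = 236 u.

m ≈ 236 u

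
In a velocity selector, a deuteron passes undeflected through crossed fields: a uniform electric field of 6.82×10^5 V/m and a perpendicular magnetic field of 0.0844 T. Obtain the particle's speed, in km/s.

For zero net force, qE = qvB, so v = E/B.
v = (6.82×10^5) / (0.0844) = 8.08×10^6 m/s.

v ≈ 8080 km/s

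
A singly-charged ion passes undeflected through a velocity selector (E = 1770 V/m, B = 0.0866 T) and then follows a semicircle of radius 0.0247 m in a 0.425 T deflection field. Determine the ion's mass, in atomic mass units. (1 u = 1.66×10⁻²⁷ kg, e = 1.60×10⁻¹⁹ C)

v = E/B₁ = 2.04×10^4 m/s.
From r = mv/(qB₂), m = qB₂r/v = (1×1.60×10^-19)(0.425)(0.0247) / (2.04×10^4) = 8.22×10^-26 kg.
In atomic mass units: m = 8.22×10^-26 / 1.66×10^-27 = 49.5 u.

m ≈ 49.5 u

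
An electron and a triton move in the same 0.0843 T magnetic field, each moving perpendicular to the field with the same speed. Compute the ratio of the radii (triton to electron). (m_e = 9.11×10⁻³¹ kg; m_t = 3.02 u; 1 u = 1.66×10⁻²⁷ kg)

r = mv/(qB) ⇒ at equal v, r ∝ m/q.
r_{triton}/r_{electron} = 5500.

ratio ≈ 5500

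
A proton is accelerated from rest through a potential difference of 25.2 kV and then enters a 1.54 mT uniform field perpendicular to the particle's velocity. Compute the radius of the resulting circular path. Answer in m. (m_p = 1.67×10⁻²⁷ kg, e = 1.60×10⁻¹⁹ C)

The kinetic energy gained is K = qV = (1×1.60×10^-19)(2.52×10^4) = 4.03×10^-15 J.
v = √(2K/m) = 2.20×10^6 m/s.
r = mv/(qB) = (1.67×10^-27)(2.20×10^6) / [(1×1.60×10^-19)(1.54×10^-3)] = 14.9 m.

r ≈ 14.9 m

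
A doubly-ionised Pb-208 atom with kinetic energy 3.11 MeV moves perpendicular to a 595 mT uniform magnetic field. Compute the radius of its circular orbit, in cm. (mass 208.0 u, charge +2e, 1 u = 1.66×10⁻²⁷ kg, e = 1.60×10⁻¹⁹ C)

Convert the energy: K = 3.11 MeV = 4.98×10^-13 J.
v = √(2K/m) = √(2·4.98×10^-13/3.45×10^-25) = 1.70×10^6 m/s.
r = mv/(qB) = (3.45×10^-25)(1.70×10^6) / [(2×1.60×10^-19)(0.595)] = 3.08 m.

r ≈ 308 cm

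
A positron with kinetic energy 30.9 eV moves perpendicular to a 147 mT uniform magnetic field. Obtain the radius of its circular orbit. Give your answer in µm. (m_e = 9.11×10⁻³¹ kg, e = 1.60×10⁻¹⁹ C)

Convert the energy: K = 30.9 eV = 4.94×10^-18 J.
v = √(2K/m) = √(2·4.94×10^-18/9.11×10^-31) = 3.29×10^6 m/s.
r = mv/(qB) = (9.11×10^-31)(3.29×10^6) / [(1×1.60×10^-19)(0.147)] = 1.28×10^-4 m.

r ≈ 128 µm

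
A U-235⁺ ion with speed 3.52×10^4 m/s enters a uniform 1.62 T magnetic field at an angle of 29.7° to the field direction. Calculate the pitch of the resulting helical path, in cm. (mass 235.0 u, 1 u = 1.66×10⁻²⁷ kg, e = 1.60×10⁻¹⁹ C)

The velocity component along B is v∥ = v cos29.7° = 3.06×10^4 m/s.
The cyclotron period T = 2πm/(qB) = 9.46×10^-6 s is set by m, q, B alone.
Pitch = v∥·T = (3.06×10^4)(9.46×10^-6) = 0.289 m.

pitch ≈ 28.9 cm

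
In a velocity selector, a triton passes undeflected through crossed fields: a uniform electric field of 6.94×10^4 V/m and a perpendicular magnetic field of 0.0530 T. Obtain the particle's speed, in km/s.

For zero net force, qE = qvB, so v = E/B.
v = (6.94×10^4) / (0.0530) = 1.31×10^6 m/s.

v ≈ 1310 km/s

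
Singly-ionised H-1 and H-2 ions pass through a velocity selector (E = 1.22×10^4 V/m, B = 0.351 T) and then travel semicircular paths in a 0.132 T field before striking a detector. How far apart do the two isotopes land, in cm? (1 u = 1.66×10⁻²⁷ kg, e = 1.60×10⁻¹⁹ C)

Δd ≈ 0.546 cm

Both emerge at v = E/B₁ = 3.48×10^4 m/s.
r = mv/(qB₂), so r₁ = 2.73×10^-3 m and r₂ = 5.46×10^-3 m, giving Δr = 2.73×10^-3 m.
After a semicircle each ion lands a diameter 2r from the entry slit, so the separation is 2Δr = 5.46×10^-3 m.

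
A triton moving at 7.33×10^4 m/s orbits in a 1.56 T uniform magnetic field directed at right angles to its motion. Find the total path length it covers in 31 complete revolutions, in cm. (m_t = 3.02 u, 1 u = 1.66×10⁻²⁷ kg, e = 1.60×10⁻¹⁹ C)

L ≈ 28.7 cm

r = mv/(qB) = 1.47×10^-3 m, so one revolution covers 2πr = 9.25×10^-3 m.
In 31 revolutions: L = 31·2πr = 0.287 m.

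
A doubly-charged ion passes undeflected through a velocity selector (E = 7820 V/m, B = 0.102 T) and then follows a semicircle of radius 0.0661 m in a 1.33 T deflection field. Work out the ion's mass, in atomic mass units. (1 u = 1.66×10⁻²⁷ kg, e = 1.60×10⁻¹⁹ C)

m ≈ 221 u

v = E/B₁ = 7.67×10^4 m/s.
From r = mv/(qB₂), m = qB₂r/v = (2×1.60×10^-19)(1.33)(0.0661) / (7.67×10^4) = 3.67×10^-25 kg.
In atomic mass units: m = 3.67×10^-25 / 1.66×10^-27 = 221 u.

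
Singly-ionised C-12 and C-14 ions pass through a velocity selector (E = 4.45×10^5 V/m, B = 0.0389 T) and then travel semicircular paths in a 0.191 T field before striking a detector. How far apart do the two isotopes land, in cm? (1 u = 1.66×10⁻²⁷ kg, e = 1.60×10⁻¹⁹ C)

Δd ≈ 249 cm

Both emerge at v = E/B₁ = 1.14×10^7 m/s.
r = mv/(qB₂), so r₁ = 7.46 m and r₂ = 8.70 m, giving Δr = 1.24 m.
After a semicircle each ion lands a diameter 2r from the entry slit, so the separation is 2Δr = 2.49 m.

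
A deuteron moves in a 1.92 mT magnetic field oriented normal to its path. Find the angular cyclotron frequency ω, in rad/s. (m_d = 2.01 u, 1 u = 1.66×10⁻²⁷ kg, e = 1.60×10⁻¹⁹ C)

ω = qB/m = (1×1.60×10^-19)(1.92×10^-3) / (3.34×10^-27) = 9.21×10^4 rad/s.

ω ≈ 9.21×10^4 rad/s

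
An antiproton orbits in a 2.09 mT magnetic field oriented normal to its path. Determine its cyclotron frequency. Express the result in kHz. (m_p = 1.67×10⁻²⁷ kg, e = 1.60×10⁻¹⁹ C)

f ≈ 31.9 kHz

f = qB/(2πm) = (1×1.60×10^-19)(2.09×10^-3) / [2π(1.67×10^-27)] = 3.19×10^4 Hz.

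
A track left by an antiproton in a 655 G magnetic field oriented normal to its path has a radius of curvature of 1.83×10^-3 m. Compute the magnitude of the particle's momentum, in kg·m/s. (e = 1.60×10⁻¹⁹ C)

p ≈ 1.92×10^-23 kg·m/s

Since qvB = mv²/r, the momentum p = mv = qBr.
p = (1×1.60×10^-19)(0.0655)(1.83×10^-3) = 1.92×10^-23 kg·m/s.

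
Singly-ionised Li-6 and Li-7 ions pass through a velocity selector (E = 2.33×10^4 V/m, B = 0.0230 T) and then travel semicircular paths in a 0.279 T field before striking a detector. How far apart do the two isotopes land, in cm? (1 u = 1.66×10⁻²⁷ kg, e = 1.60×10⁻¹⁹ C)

Both emerge at v = E/B₁ = 1.01×10^6 m/s.
r = mv/(qB₂), so r₁ = 0.2260 m and r₂ = 0.2637 m, giving Δr = 0.0377 m.
After a semicircle each ion lands a diameter 2r from the entry slit, so the separation is 2Δr = 0.0753 m.

Δd ≈ 7.53 cm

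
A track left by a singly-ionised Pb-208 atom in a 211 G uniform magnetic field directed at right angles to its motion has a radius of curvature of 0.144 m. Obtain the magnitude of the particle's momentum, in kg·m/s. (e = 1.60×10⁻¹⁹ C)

p ≈ 4.86×10^-22 kg·m/s

Since qvB = mv²/r, the momentum p = mv = qBr.
p = (1×1.60×10^-19)(0.0211)(0.144) = 4.86×10^-22 kg·m/s.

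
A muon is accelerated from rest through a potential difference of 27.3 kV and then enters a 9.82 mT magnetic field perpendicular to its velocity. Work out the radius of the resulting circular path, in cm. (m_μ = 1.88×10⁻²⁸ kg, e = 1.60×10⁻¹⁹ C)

The kinetic energy gained is K = qV = (1×1.60×10^-19)(2.73×10^4) = 4.37×10^-15 J.
v = √(2K/m) = 6.82×10^6 m/s.
r = mv/(qB) = (1.88×10^-28)(6.82×10^6) / [(1×1.60×10^-19)(9.82×10^-3)] = 0.816 m.

r ≈ 81.6 cm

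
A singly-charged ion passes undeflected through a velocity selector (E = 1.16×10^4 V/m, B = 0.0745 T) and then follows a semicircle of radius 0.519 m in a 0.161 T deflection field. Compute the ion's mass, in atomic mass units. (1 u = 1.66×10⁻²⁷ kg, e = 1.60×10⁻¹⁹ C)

m ≈ 51.7 u

v = E/B₁ = 1.56×10^5 m/s.
From r = mv/(qB₂), m = qB₂r/v = (1×1.60×10^-19)(0.161)(0.519) / (1.56×10^5) = 8.59×10^-26 kg.
In atomic mass units: m = 8.59×10^-26 / 1.66×10^-27 = 51.7 u.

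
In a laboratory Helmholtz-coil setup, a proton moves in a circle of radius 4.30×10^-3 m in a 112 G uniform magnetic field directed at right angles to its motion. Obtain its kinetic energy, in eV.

v = qBr/m = (1×1.60×10^-19)(0.0112)(4.30×10^-3) / (1.67×10^-27) = 4610 m/s.
K = ½mv² = 0.5·(1.67×10^-27)·(4610)² = 1.78×10^-20 J = 0.111 eV.

K ≈ 0.111 eV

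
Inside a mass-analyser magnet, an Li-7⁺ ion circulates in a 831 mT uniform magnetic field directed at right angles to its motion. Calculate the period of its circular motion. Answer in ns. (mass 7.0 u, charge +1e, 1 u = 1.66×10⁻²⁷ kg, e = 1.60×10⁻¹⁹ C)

The cyclotron period is independent of speed: T = 2πm/(qB).
T = 2π(1.16×10^-26) / [(1×1.60×10^-19)(0.831)] = 5.49×10^-7 s.

T ≈ 549 ns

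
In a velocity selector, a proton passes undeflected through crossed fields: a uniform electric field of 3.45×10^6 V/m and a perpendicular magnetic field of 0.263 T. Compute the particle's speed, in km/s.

For zero net force, qE = qvB, so v = E/B.
v = (3.45×10^6) / (0.263) = 1.31×10^7 m/s.

v ≈ 13100 km/s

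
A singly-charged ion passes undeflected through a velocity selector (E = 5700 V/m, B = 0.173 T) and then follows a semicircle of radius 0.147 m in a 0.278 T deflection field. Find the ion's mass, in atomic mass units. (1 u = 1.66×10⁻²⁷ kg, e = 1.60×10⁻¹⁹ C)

m ≈ 120 u

v = E/B₁ = 3.29×10^4 m/s.
From r = mv/(qB₂), m = qB₂r/v = (1×1.60×10^-19)(0.278)(0.147) / (3.29×10^4) = 1.98×10^-25 kg.
In atomic mass units: m = 1.98×10^-25 / 1.66×10^-27 = 120 u.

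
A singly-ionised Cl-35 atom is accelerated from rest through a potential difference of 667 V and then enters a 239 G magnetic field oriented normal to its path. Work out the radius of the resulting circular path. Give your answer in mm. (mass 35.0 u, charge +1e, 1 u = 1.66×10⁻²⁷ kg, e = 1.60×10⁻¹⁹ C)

The kinetic energy gained is K = qV = (1×1.60×10^-19)(667) = 1.07×10^-16 J.
v = √(2K/m) = 6.06×10^4 m/s.
r = mv/(qB) = (5.81×10^-26)(6.06×10^4) / [(1×1.60×10^-19)(0.0239)] = 0.921 m.

r ≈ 921 mm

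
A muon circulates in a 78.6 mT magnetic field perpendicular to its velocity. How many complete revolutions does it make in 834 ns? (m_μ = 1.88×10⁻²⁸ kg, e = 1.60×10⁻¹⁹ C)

N = 8

T = 2πm/(qB) = 2π(1.88×10^-28) / [(1×1.60×10^-19)(0.0786)] = 9.3928×10^-8 s.
N = t/T = 8.34×10^-7 / 9.3928×10^-8 ≈ 8.88, so 8 complete revolutions.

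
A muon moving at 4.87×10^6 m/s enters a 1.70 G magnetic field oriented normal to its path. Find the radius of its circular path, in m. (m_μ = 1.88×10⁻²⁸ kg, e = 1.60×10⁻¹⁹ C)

The magnetic force provides the centripetal force: qvB = mv²/r, so r = mv/(qB).
r = (1.88×10^-28 kg)(4.87×10^6 m/s) / [(1×1.60×10^-19 C)(1.70×10^-4 T)] = 33.7 m.

r ≈ 33.7 m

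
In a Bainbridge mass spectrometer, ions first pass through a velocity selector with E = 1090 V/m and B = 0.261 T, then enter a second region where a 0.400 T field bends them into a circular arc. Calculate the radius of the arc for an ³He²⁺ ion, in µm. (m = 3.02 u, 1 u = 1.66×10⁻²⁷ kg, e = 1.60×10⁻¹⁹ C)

The selector passes v = E/B = 1090/0.261 = 4180 m/s.
In the deflection region, r = mv/(qB₂) = (5.01×10^-27)(4180) / [(2×1.60×10^-19)(0.400)] = 1.64×10^-4 m.

r ≈ 164 µm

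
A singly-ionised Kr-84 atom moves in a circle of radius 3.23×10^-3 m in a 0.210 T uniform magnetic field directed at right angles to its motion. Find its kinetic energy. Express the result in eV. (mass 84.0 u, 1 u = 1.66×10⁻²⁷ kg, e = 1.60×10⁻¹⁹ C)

v = qBr/m = (1×1.60×10^-19)(0.210)(3.23×10^-3) / (1.39×10^-25) = 778 m/s.
K = ½mv² = 0.5·(1.39×10^-25)·(778)² = 4.22×10^-20 J = 0.264 eV.

K ≈ 0.264 eV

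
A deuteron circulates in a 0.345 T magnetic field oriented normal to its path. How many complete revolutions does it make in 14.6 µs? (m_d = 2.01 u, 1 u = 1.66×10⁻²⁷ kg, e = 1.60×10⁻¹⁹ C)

T = 2πm/(qB) = 2π(3.3366×10^-27) / [(1×1.60×10^-19)(0.345)] = 3.7979×10^-7 s.
N = t/T = 1.46×10^-5 / 3.7979×10^-7 ≈ 38.44, so 38 complete revolutions.

N = 38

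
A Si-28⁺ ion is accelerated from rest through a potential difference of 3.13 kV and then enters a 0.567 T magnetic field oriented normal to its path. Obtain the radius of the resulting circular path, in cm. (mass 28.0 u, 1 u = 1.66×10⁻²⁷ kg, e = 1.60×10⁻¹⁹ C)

The kinetic energy gained is K = qV = (1×1.60×10^-19)(3130) = 5.01×10^-16 J.
v = √(2K/m) = 1.47×10^5 m/s.
r = mv/(qB) = (4.65×10^-26)(1.47×10^5) / [(1×1.60×10^-19)(0.567)] = 0.0752 m.

r ≈ 7.52 cm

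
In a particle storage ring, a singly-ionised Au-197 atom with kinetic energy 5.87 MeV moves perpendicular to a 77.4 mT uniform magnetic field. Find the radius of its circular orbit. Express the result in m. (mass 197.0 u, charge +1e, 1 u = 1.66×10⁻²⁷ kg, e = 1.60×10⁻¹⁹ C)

Convert the energy: K = 5.87 MeV = 9.39×10^-13 J.
v = √(2K/m) = √(2·9.39×10^-13/3.27×10^-25) = 2.40×10^6 m/s.
r = mv/(qB) = (3.27×10^-25)(2.40×10^6) / [(1×1.60×10^-19)(0.0774)] = 63.3 m.

r ≈ 63.3 m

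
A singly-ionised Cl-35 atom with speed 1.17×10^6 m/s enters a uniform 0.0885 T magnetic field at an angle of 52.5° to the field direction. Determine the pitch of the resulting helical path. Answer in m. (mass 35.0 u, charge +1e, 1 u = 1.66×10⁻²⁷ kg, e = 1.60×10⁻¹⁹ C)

pitch ≈ 18.4 m

The velocity component along B is v∥ = v cos52.5° = 7.12×10^5 m/s.
The cyclotron period T = 2πm/(qB) = 2.58×10^-5 s is set by m, q, B alone.
Pitch = v∥·T = (7.12×10^5)(2.58×10^-5) = 18.4 m.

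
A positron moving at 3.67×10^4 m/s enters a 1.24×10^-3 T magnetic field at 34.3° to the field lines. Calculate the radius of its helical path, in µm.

r ≈ 95.0 µm

Only the perpendicular component v⊥ = v sin34.3° = 2.07×10^4 m/s is bent by the field.
r = m v⊥ /(qB) = (9.11×10^-31)(2.07×10^4) / [(1×1.60×10^-19)(1.24×10^-3)] = 9.50×10^-5 m.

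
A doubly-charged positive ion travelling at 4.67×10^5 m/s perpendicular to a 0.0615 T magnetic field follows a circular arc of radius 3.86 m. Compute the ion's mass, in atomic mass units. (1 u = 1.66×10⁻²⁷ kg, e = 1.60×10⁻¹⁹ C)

qvB = mv²/r ⇒ m = qBr/v.
m = (2×1.60×10^-19)(0.0615)(3.86) / (4.67×10^5) = 1.63×10^-25 kg = 98.0 u.

m ≈ 98.0 u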